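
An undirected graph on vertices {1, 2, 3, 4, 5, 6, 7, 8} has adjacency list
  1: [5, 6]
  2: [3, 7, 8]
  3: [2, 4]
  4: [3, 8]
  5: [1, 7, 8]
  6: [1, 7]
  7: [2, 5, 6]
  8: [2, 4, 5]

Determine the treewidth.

2

A width-2 tree decomposition is:
Bags: B1 = {1, 5, 6}  B2 = {5, 6, 7}  B3 = {5, 7, 8}  B4 = {2, 7, 8}  B5 = {2, 4, 8}  B6 = {2, 3, 4}
Tree: B1–B2, B2–B3, B3–B4, B4–B5, B5–B6
Each bag holds 3 vertices, so the decomposition has width 2, which upper-bounds the treewidth. For the lower bound, G contains the cycle 1–6–7–5–1, so G is not a forest; only forests have treewidth ≤ 1, hence tw(G) ≥ 2. Therefore the treewidth is 2.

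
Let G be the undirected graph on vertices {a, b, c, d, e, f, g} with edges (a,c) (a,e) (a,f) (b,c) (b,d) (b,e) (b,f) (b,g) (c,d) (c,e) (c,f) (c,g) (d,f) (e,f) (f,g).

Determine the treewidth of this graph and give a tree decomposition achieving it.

Treewidth 3.
Bags: B1 = {b, c, f, g}  B2 = {b, c, e, f}  B3 = {b, c, d, f}  B4 = {a, c, e, f}
Tree: B1–B2, B2–B3, B2–B4

Each bag holds 4 vertices, so the decomposition has width 3, which upper-bounds the treewidth. For the lower bound, the 4 vertices {a, c, e, f} are pairwise adjacent, and any tree decomposition puts a clique entirely inside one bag — forcing width ≥ 3. The upper and lower bounds meet at 3, so that is the treewidth.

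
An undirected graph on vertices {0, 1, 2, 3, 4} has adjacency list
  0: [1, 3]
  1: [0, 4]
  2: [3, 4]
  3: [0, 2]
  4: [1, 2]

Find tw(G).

2

A width-2 tree decomposition is:
Bags: B1 = {2, 3, 4}  B2 = {0, 3, 4}  B3 = {0, 1, 4}
Tree: B1–B2, B2–B3
Each bag holds 3 vertices, so the decomposition has width 2, which upper-bounds the treewidth. For the lower bound, G contains the cycle 4–2–3–0–1–4, so G is not a forest; only forests have treewidth ≤ 1, hence tw(G) ≥ 2. Therefore the treewidth is 2.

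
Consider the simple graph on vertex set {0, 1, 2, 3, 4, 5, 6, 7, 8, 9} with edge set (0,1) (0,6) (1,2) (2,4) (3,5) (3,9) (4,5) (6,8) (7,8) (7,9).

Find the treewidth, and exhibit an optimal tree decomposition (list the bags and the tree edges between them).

Treewidth 2.
Bags: B1 = {0, 1, 6}  B2 = {1, 2, 6}  B3 = {2, 4, 6}  B4 = {4, 5, 6}  B5 = {3, 5, 6}  B6 = {3, 6, 9}  B7 = {6, 7, 9}  B8 = {6, 7, 8}
Tree: B1–B2, B2–B3, B3–B4, B4–B5, B5–B6, B6–B7, B7–B8

Every bag has size at most 3, so the width is 3 − 1 = 2 and tw(G) ≤ 2. Since 6–0–1–2–4–5–3–9–7–8–6 is a cycle in G, G is not acyclic. Forests are exactly the graphs of treewidth ≤ 1, so tw(G) ≥ 2. Combining the bounds, tw(G) = 2.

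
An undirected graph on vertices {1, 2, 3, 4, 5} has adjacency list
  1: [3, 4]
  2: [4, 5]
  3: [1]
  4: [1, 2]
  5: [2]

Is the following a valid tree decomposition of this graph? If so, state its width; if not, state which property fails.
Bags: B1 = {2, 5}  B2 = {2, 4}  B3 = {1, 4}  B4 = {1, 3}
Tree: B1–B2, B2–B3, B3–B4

Every vertex of G appears in some bag (union = {1, 2, 3, 4, 5}); every edge is covered by a bag; and for each vertex v the set of bags containing v is connected in the bag tree. The decomposition is therefore valid. The largest bag has 2 vertices, so the width is 1.

Yes; width 1.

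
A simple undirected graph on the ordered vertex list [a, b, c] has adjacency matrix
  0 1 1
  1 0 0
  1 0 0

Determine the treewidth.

A width-1 tree decomposition is:
Bags: B1 = {a, b}  B2 = {a, c}
Tree: B1–B2
Each bag holds 2 vertices, so the decomposition has width 1, which upper-bounds the treewidth. Since G has at least one edge (e.g. b–a), it is not an edgeless graph, so tw(G) ≥ 1. Therefore the treewidth is 1.

1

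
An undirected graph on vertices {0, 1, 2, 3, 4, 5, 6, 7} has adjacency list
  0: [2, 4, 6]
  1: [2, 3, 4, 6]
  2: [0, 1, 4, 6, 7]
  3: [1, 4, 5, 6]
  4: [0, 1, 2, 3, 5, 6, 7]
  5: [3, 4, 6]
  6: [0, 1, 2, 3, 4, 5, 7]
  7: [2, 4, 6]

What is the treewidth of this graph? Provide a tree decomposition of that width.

Every bag has size at most 4, so the width is 4 − 1 = 3 and tw(G) ≤ 3. On the other hand G contains the 4-clique {0, 2, 4, 6}. A clique must lie in a single bag of any decomposition, so no decomposition can have width below 3. Therefore the treewidth is 3.

Treewidth 3.
One optimal decomposition is:
Bags: B1 = {1, 3, 4, 6}  B2 = {1, 2, 4, 6}  B3 = {2, 4, 6, 7}  B4 = {0, 2, 4, 6}  B5 = {3, 4, 5, 6}
Tree: B1–B2, B2–B3, B2–B4, B1–B5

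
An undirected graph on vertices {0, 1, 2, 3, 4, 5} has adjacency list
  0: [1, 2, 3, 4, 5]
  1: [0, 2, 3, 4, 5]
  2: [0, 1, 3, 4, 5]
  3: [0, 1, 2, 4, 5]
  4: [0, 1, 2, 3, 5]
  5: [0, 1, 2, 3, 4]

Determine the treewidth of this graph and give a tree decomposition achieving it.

With just one bag of size 6, the width is 6 − 1 = 5, so tw(G) ≤ 5. On the other hand G contains the 6-clique {0, 1, 2, 3, 4, 5}. A clique must lie in a single bag of any decomposition, so no decomposition can have width below 5. Combining the bounds, tw(G) = 5.

Treewidth 5.
Bags: B1 = {0, 1, 2, 3, 4, 5}
Tree: (single bag)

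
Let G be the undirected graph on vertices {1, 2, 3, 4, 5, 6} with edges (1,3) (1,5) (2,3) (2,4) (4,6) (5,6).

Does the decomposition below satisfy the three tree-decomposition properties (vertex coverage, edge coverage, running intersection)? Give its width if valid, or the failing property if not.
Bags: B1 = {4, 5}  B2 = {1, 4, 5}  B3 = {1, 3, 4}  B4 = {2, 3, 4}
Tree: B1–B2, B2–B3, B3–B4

A tree decomposition must satisfy three properties: every vertex lies in some bag; for every edge, both endpoints lie together in some bag; and for every vertex, the bags containing it form a connected subtree. Here vertex 6 appears in no bag, so the decomposition is invalid.

No — vertex 6 appears in no bag.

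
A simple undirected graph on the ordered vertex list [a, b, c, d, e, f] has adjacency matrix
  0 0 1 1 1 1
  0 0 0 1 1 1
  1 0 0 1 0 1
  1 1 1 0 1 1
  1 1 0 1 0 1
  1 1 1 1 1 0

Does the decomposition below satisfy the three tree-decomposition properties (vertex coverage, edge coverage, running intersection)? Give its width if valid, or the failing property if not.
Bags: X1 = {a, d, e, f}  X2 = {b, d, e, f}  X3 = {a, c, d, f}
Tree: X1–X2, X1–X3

Yes; width 3.

Checking the three conditions: (i) the bags cover all of {a, b, c, d, e, f}; (ii) for each edge, some bag contains both endpoints; (iii) the bags containing any fixed vertex form a subtree. All hold, so the decomposition is valid with width 4 − 1 = 3.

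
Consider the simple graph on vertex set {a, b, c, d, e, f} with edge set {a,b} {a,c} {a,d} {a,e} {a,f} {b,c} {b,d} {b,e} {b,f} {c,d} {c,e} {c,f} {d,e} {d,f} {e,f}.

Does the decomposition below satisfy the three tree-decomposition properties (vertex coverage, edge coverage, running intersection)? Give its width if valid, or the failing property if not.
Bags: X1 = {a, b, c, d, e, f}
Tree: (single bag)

Vertex coverage: the bags together contain {a, b, c, d, e, f}, the full vertex set. Edge coverage: each edge of G has both endpoints in at least one bag. Running intersection: for every vertex, the bags containing it form a connected subtree. All three properties hold, so this is a valid tree decomposition of width max|bag| − 1 = 5, and hence tw(G) ≤ 5.

Yes; width 5.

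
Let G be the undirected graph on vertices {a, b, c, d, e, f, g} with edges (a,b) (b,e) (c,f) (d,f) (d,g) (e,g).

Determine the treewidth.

1

A width-1 tree decomposition is:
Bags: B1 = {c, f}  B2 = {d, f}  B3 = {d, g}  B4 = {e, g}  B5 = {b, e}  B6 = {a, b}
Tree: B1–B2, B2–B3, B3–B4, B4–B5, B5–B6
The largest bag has 2 vertices, giving width 1; this decomposition certifies tw(G) ≤ 1. Since G has at least one edge (e.g. c–f), it is not an edgeless graph, so tw(G) ≥ 1. Combining the bounds, tw(G) = 1.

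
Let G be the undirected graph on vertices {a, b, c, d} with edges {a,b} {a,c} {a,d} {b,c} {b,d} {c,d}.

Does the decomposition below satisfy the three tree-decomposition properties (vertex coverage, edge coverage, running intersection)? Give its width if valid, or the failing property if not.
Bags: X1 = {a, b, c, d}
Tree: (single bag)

Yes; width 3.

Vertex coverage: the bags together contain {a, b, c, d}, the full vertex set. Edge coverage: each edge of G has both endpoints in at least one bag. Running intersection: for every vertex, the bags containing it form a connected subtree. All three properties hold, so this is a valid tree decomposition of width max|bag| − 1 = 3, and hence tw(G) ≤ 3.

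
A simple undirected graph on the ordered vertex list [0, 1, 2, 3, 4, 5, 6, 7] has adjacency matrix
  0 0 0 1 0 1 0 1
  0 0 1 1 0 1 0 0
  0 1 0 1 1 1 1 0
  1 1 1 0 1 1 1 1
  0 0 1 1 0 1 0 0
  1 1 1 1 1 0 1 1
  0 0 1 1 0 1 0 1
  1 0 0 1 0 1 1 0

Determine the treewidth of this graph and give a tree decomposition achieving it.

Each bag holds 4 vertices, so the decomposition has width 3, which upper-bounds the treewidth. Conversely, {0, 3, 5, 7} is a clique of size 4, and the vertices of any clique must share a bag in every tree decomposition; so some bag has ≥ 4 vertices and tw(G) ≥ 3. Combining the bounds, tw(G) = 3.

Treewidth 3.
Bags: B1 = {2, 3, 4, 5}  B2 = {2, 3, 5, 6}  B3 = {3, 5, 6, 7}  B4 = {0, 3, 5, 7}  B5 = {1, 2, 3, 5}
Tree: B1–B2, B2–B3, B3–B4, B1–B5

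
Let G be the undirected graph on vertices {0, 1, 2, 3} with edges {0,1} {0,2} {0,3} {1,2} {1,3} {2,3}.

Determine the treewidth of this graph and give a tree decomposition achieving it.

Treewidth 3.
Bags: B1 = {0, 1, 2, 3}
Tree: (single bag)

A single bag containing all 4 vertices is trivially a valid decomposition of width 3. For the lower bound, the 4 vertices {0, 1, 2, 3} are pairwise adjacent, and any tree decomposition puts a clique entirely inside one bag — forcing width ≥ 3. Hence tw(G) = 3 exactly.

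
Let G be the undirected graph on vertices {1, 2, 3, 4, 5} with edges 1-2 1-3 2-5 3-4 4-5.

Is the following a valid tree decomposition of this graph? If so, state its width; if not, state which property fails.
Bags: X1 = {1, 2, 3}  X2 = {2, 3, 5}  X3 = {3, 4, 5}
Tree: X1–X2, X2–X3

Vertex coverage: the bags together contain {1, 2, 3, 4, 5}, the full vertex set. Edge coverage: each edge of G has both endpoints in at least one bag. Running intersection: for every vertex, the bags containing it form a connected subtree. All three properties hold, so this is a valid tree decomposition of width max|bag| − 1 = 2, and hence tw(G) ≤ 2.

Yes; width 2.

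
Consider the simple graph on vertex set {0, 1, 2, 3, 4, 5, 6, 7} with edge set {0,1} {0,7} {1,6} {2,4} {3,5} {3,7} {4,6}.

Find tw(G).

A width-1 tree decomposition is:
Bags: B1 = {2, 4}  B2 = {4, 6}  B3 = {1, 6}  B4 = {0, 1}  B5 = {0, 7}  B6 = {3, 7}  B7 = {3, 5}
Tree: B1–B2, B2–B3, B3–B4, B4–B5, B5–B6, B6–B7
Each bag holds 2 vertices, so the decomposition has width 1, which upper-bounds the treewidth. Since G has at least one edge (e.g. 2–4), it is not an edgeless graph, so tw(G) ≥ 1. Therefore the treewidth is 1.

1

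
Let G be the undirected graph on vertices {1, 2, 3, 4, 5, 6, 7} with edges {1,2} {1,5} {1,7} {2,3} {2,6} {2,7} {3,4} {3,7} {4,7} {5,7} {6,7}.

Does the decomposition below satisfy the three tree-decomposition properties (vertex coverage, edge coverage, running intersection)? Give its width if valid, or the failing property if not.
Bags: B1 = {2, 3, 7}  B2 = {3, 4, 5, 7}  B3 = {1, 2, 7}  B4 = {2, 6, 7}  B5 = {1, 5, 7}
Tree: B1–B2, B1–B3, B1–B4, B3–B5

No — bags containing vertex 5 are not connected in the tree.

A tree decomposition must satisfy three properties: every vertex lies in some bag; for every edge, both endpoints lie together in some bag; and for every vertex, the bags containing it form a connected subtree. Here bags containing vertex 5 are not connected in the tree, so the decomposition is invalid.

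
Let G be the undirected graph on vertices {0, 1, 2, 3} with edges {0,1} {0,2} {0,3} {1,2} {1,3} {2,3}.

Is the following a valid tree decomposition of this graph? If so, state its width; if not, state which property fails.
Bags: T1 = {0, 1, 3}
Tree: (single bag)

No — vertex 2 appears in no bag.

A tree decomposition must satisfy three properties: every vertex lies in some bag; for every edge, both endpoints lie together in some bag; and for every vertex, the bags containing it form a connected subtree. Here vertex 2 appears in no bag, so the decomposition is invalid.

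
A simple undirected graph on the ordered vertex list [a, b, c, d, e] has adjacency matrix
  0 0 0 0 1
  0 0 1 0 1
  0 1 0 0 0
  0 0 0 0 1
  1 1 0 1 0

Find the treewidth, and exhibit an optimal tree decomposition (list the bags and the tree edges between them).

Treewidth 1.
One optimal decomposition is:
Bags: B1 = {b, e}  B2 = {b, c}  B3 = {a, e}  B4 = {d, e}
Tree: B1–B2, B1–B3, B1–B4

Each bag holds 2 vertices, so the decomposition has width 1, which upper-bounds the treewidth. G has an edge, so its treewidth is at least 1. Therefore the treewidth is 1.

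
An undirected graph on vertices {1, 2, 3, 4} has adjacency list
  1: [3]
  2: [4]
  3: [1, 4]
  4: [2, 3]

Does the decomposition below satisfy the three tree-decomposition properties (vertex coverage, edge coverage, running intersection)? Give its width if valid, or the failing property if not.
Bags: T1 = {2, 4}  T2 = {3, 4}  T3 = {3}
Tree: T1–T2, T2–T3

No — vertex 1 appears in no bag.

A tree decomposition must satisfy three properties: every vertex lies in some bag; for every edge, both endpoints lie together in some bag; and for every vertex, the bags containing it form a connected subtree. Here vertex 1 appears in no bag, so the decomposition is invalid.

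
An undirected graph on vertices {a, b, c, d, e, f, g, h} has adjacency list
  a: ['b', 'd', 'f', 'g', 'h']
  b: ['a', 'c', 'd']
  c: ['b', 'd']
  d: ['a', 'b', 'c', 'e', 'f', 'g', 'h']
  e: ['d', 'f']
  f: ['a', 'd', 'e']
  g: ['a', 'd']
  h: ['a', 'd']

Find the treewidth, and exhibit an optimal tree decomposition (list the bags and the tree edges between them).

Treewidth 2.
One optimal decomposition is:
Bags: B1 = {a, d, g}  B2 = {a, b, d}  B3 = {a, d, h}  B4 = {a, d, f}  B5 = {b, c, d}  B6 = {d, e, f}
Tree: B1–B2, B1–B3, B2–B4, B2–B5, B4–B6

Every bag has size at most 3, so the width is 3 − 1 = 2 and tw(G) ≤ 2. Conversely, {d, e, f} is a clique of size 3, and the vertices of any clique must share a bag in every tree decomposition; so some bag has ≥ 3 vertices and tw(G) ≥ 2. Therefore the treewidth is 2.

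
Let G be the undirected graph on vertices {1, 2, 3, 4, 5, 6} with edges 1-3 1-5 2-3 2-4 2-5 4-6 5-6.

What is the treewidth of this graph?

A width-2 tree decomposition is:
Bags: B1 = {1, 3, 5}  B2 = {2, 3, 5}  B3 = {2, 5, 6}  B4 = {2, 4, 6}
Tree: B1–B2, B2–B3, B3–B4
Every bag has size at most 3, so the width is 3 − 1 = 2 and tw(G) ≤ 2. Since 1–3–2–5–1 is a cycle in G, G is not acyclic. Forests are exactly the graphs of treewidth ≤ 1, so tw(G) ≥ 2. Therefore the treewidth is 2.

2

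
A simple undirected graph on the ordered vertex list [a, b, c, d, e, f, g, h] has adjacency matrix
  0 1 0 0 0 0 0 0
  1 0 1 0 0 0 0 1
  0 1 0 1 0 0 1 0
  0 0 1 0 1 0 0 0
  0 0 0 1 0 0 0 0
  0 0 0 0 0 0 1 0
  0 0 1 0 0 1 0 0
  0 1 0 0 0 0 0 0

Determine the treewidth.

1

A width-1 tree decomposition is:
Bags: B1 = {c, d}  B2 = {c, g}  B3 = {b, c}  B4 = {b, h}  B5 = {d, e}  B6 = {a, b}  B7 = {f, g}
Tree: B1–B2, B1–B3, B3–B4, B1–B5, B3–B6, B2–B7
Each bag holds 2 vertices, so the decomposition has width 1, which upper-bounds the treewidth. Since G has at least one edge (e.g. d–c), it is not an edgeless graph, so tw(G) ≥ 1. Combining the bounds, tw(G) = 1.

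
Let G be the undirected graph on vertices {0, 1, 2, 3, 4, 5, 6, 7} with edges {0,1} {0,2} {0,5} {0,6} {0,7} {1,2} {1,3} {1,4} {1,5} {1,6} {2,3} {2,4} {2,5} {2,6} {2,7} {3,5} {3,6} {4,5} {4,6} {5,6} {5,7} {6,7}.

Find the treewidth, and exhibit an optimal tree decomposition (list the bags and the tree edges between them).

Each bag holds 5 vertices, so the decomposition has width 4, which upper-bounds the treewidth. For the lower bound, the 5 vertices {0, 1, 2, 5, 6} are pairwise adjacent, and any tree decomposition puts a clique entirely inside one bag — forcing width ≥ 4. The upper and lower bounds meet at 4, so that is the treewidth.

Treewidth 4.
Bags: B1 = {0, 1, 2, 5, 6}  B2 = {1, 2, 4, 5, 6}  B3 = {0, 2, 5, 6, 7}  B4 = {1, 2, 3, 5, 6}
Tree: B1–B2, B1–B3, B2–B4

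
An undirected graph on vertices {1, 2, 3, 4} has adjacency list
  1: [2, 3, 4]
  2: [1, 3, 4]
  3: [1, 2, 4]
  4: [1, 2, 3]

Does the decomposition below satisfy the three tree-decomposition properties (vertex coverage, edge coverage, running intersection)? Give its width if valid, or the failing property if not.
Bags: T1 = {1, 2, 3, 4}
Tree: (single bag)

Vertex coverage: the bags together contain {1, 2, 3, 4}, the full vertex set. Edge coverage: each edge of G has both endpoints in at least one bag. Running intersection: for every vertex, the bags containing it form a connected subtree. All three properties hold, so this is a valid tree decomposition of width max|bag| − 1 = 3, and hence tw(G) ≤ 3.

Yes; width 3.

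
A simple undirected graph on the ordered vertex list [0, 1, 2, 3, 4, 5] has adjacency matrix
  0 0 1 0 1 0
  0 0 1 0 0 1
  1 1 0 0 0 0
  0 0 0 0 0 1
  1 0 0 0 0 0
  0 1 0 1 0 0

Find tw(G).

1

A width-1 tree decomposition is:
Bags: B1 = {0, 4}  B2 = {0, 2}  B3 = {1, 2}  B4 = {1, 5}  B5 = {3, 5}
Tree: B1–B2, B2–B3, B3–B4, B4–B5
Each bag holds 2 vertices, so the decomposition has width 1, which upper-bounds the treewidth. Any graph with an edge has treewidth ≥ 1, and G has the edge 4–0. Hence tw(G) = 1 exactly.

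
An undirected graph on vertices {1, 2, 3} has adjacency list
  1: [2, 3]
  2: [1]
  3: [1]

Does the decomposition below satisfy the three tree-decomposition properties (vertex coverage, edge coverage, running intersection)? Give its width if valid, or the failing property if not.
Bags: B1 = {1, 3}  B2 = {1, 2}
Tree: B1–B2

Yes; width 1.

Every vertex of G appears in some bag (union = {1, 2, 3}); every edge is covered by a bag; and for each vertex v the set of bags containing v is connected in the bag tree. The decomposition is therefore valid. The largest bag has 2 vertices, so the width is 1.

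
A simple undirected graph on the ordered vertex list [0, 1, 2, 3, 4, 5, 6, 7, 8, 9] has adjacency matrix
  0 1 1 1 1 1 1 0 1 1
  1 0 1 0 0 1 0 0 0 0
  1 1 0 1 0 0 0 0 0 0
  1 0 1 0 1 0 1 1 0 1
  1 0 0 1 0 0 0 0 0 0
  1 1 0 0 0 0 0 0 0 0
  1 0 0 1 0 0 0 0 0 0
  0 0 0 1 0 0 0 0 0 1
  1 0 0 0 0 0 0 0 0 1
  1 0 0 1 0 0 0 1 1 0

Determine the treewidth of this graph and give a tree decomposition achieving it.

Treewidth 2.
One optimal decomposition is:
Bags: B1 = {0, 3, 9}  B2 = {0, 3, 4}  B3 = {0, 3, 6}  B4 = {0, 8, 9}  B5 = {0, 2, 3}  B6 = {0, 1, 2}  B7 = {0, 1, 5}  B8 = {3, 7, 9}
Tree: B1–B2, B1–B3, B1–B4, B3–B5, B5–B6, B6–B7, B1–B8

Every bag has size at most 3, so the width is 3 − 1 = 2 and tw(G) ≤ 2. Conversely, {0, 8, 9} is a clique of size 3, and the vertices of any clique must share a bag in every tree decomposition; so some bag has ≥ 3 vertices and tw(G) ≥ 2. Hence tw(G) = 2 exactly.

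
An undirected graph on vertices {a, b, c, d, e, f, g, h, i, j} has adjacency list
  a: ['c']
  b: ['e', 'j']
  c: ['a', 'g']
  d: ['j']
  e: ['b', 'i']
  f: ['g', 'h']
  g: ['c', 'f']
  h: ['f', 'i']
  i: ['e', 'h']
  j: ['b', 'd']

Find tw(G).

A width-1 tree decomposition is:
Bags: B1 = {a, c}  B2 = {c, g}  B3 = {f, g}  B4 = {f, h}  B5 = {h, i}  B6 = {e, i}  B7 = {b, e}  B8 = {b, j}  B9 = {d, j}
Tree: B1–B2, B2–B3, B3–B4, B4–B5, B5–B6, B6–B7, B7–B8, B8–B9
The largest bag has 2 vertices, giving width 1; this decomposition certifies tw(G) ≤ 1. Any graph with an edge has treewidth ≥ 1, and G has the edge a–c. Therefore the treewidth is 1.

1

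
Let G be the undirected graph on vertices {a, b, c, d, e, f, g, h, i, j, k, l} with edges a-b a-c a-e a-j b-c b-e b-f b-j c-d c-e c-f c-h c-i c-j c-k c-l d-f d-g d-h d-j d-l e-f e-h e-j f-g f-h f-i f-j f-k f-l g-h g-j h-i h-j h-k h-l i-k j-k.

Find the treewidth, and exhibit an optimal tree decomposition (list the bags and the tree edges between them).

Every bag has size at most 5, so the width is 5 − 1 = 4 and tw(G) ≤ 4. On the other hand G contains the 5-clique {a, b, c, e, j}. A clique must lie in a single bag of any decomposition, so no decomposition can have width below 4. The upper and lower bounds meet at 4, so that is the treewidth.

Treewidth 4.
One optimal decomposition is:
Bags: B1 = {c, d, f, h, l}  B2 = {c, d, f, h, j}  B3 = {c, e, f, h, j}  B4 = {c, f, h, j, k}  B5 = {d, f, g, h, j}  B6 = {b, c, e, f, j}  B7 = {c, f, h, i, k}  B8 = {a, b, c, e, j}
Tree: B1–B2, B2–B3, B3–B4, B2–B5, B3–B6, B4–B7, B6–B8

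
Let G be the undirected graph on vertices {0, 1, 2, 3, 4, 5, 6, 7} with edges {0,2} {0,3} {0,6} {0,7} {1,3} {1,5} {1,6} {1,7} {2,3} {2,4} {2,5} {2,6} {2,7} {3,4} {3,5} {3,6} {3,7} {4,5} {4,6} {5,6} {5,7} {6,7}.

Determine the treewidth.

A width-4 tree decomposition is:
Bags: B1 = {2, 3, 5, 6, 7}  B2 = {1, 3, 5, 6, 7}  B3 = {2, 3, 4, 5, 6}  B4 = {0, 2, 3, 6, 7}
Tree: B1–B2, B1–B3, B1–B4
Every bag has size at most 5, so the width is 5 − 1 = 4 and tw(G) ≤ 4. Conversely, {1, 3, 5, 6, 7} is a clique of size 5, and the vertices of any clique must share a bag in every tree decomposition; so some bag has ≥ 5 vertices and tw(G) ≥ 4. Therefore the treewidth is 4.

4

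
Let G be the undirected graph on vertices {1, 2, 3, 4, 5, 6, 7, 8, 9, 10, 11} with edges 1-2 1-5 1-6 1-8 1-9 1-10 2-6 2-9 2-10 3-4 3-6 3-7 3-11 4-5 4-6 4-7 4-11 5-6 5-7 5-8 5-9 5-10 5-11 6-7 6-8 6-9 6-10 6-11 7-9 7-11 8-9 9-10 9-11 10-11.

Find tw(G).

A width-4 tree decomposition is:
Bags: B1 = {5, 6, 7, 9, 11}  B2 = {4, 5, 6, 7, 11}  B3 = {5, 6, 9, 10, 11}  B4 = {1, 5, 6, 9, 10}  B5 = {1, 2, 6, 9, 10}  B6 = {3, 4, 6, 7, 11}  B7 = {1, 5, 6, 8, 9}
Tree: B1–B2, B1–B3, B3–B4, B4–B5, B2–B6, B4–B7
Each bag holds 5 vertices, so the decomposition has width 4, which upper-bounds the treewidth. On the other hand G contains the 5-clique {1, 2, 6, 9, 10}. A clique must lie in a single bag of any decomposition, so no decomposition can have width below 4. Therefore the treewidth is 4.

4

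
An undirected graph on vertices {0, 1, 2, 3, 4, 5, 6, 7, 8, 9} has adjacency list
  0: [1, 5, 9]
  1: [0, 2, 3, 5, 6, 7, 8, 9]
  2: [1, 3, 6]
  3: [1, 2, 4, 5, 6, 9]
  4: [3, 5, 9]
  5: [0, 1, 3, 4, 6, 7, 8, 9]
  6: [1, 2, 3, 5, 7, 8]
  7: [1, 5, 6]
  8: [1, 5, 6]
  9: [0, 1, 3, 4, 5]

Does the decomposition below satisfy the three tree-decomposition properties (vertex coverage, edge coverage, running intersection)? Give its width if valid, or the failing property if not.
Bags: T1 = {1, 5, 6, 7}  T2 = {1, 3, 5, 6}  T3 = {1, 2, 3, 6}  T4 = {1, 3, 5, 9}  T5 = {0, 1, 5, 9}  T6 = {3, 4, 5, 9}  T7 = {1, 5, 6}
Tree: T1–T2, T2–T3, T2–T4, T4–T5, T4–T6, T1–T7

A tree decomposition must satisfy three properties: every vertex lies in some bag; for every edge, both endpoints lie together in some bag; and for every vertex, the bags containing it form a connected subtree. Here vertex 8 appears in no bag, so the decomposition is invalid.

No — vertex 8 appears in no bag.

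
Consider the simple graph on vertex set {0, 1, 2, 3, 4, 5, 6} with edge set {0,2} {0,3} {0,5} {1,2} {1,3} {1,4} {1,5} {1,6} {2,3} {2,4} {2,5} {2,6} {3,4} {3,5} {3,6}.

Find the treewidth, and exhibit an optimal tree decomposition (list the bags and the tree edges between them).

Treewidth 3.
Bags: B1 = {1, 2, 3, 4}  B2 = {1, 2, 3, 5}  B3 = {1, 2, 3, 6}  B4 = {0, 2, 3, 5}
Tree: B1–B2, B1–B3, B2–B4

The largest bag has 4 vertices, giving width 3; this decomposition certifies tw(G) ≤ 3. On the other hand G contains the 4-clique {0, 2, 3, 5}. A clique must lie in a single bag of any decomposition, so no decomposition can have width below 3. Combining the bounds, tw(G) = 3.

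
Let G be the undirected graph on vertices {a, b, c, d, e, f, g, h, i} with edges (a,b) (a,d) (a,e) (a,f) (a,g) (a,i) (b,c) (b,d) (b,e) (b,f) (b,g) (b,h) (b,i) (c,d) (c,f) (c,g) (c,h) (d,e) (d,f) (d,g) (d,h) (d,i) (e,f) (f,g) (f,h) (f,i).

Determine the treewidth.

A width-4 tree decomposition is:
Bags: B1 = {a, b, d, f, g}  B2 = {a, b, d, e, f}  B3 = {a, b, d, f, i}  B4 = {b, c, d, f, g}  B5 = {b, c, d, f, h}
Tree: B1–B2, B2–B3, B1–B4, B4–B5
The largest bag has 5 vertices, giving width 4; this decomposition certifies tw(G) ≤ 4. For the lower bound, the 5 vertices {b, c, d, f, h} are pairwise adjacent, and any tree decomposition puts a clique entirely inside one bag — forcing width ≥ 4. The upper and lower bounds meet at 4, so that is the treewidth.

4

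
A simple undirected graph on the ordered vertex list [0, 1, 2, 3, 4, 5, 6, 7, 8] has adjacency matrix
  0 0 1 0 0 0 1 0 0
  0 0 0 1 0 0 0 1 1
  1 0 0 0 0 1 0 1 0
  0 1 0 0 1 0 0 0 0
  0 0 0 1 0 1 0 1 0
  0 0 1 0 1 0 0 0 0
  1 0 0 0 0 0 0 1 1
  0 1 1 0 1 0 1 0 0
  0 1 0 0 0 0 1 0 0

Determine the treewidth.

3

A width-3 tree decomposition is:
Bags: B1 = {1, 3, 6, 8}  B2 = {1, 3, 6, 7}  B3 = {3, 4, 6, 7}  B4 = {0, 4, 6, 7}  B5 = {0, 2, 4, 7}  B6 = {0, 2, 4, 5}
Tree: B1–B2, B2–B3, B3–B4, B4–B5, B5–B6
Each bag holds 4 vertices, so the decomposition has width 3, which upper-bounds the treewidth. For the lower bound: the 4 vertex sets {1,3,8}, {6}, {7}, {0,2,4,5} are disjoint, each induces a connected subgraph, and every pair is joined by at least one edge of G. Contracting each set to a single vertex therefore yields K_{4} as a minor, and since treewidth is minor-monotone, tw(G) ≥ tw(K_{4}) = 3. Hence tw(G) = 3 exactly.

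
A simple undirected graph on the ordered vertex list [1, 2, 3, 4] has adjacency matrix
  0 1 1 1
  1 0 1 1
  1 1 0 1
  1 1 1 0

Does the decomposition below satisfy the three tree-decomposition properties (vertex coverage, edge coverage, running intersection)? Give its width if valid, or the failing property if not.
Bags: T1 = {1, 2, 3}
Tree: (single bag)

A tree decomposition must satisfy three properties: every vertex lies in some bag; for every edge, both endpoints lie together in some bag; and for every vertex, the bags containing it form a connected subtree. Here vertex 4 appears in no bag, so the decomposition is invalid.

No — vertex 4 appears in no bag.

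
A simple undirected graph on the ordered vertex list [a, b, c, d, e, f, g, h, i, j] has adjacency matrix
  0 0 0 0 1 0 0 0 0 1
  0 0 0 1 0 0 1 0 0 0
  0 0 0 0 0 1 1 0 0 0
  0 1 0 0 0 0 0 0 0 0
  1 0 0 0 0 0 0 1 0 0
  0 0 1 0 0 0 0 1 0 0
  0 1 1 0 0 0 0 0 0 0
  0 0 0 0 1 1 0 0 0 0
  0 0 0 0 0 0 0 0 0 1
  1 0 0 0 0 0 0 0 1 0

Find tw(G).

A width-1 tree decomposition is:
Bags: B1 = {i, j}  B2 = {a, j}  B3 = {a, e}  B4 = {e, h}  B5 = {f, h}  B6 = {c, f}  B7 = {c, g}  B8 = {b, g}  B9 = {b, d}
Tree: B1–B2, B2–B3, B3–B4, B4–B5, B5–B6, B6–B7, B7–B8, B8–B9
Every bag has size at most 2, so the width is 2 − 1 = 1 and tw(G) ≤ 1. Since G has at least one edge (e.g. i–j), it is not an edgeless graph, so tw(G) ≥ 1. Hence tw(G) = 1 exactly.

1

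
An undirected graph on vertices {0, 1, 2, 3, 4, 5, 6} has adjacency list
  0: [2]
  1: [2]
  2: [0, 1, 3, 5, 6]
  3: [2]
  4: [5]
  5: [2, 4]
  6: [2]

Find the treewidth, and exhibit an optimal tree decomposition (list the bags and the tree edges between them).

Treewidth 1.
One such decomposition:
Bags: B1 = {2, 5}  B2 = {2, 3}  B3 = {1, 2}  B4 = {2, 6}  B5 = {4, 5}  B6 = {0, 2}
Tree: B1–B2, B1–B3, B3–B4, B1–B5, B2–B6

Each bag holds 2 vertices, so the decomposition has width 1, which upper-bounds the treewidth. Any graph with an edge has treewidth ≥ 1, and G has the edge 5–2. The upper and lower bounds meet at 1, so that is the treewidth.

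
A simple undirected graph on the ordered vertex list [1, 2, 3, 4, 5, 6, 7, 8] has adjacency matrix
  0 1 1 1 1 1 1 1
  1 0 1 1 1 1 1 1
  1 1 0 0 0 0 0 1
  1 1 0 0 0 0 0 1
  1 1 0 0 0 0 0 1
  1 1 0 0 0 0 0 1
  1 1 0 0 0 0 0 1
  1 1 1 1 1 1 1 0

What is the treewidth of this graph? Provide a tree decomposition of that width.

Treewidth 3.
Bags: B1 = {1, 2, 4, 8}  B2 = {1, 2, 6, 8}  B3 = {1, 2, 3, 8}  B4 = {1, 2, 5, 8}  B5 = {1, 2, 7, 8}
Tree: B1–B2, B1–B3, B2–B4, B3–B5

The largest bag has 4 vertices, giving width 3; this decomposition certifies tw(G) ≤ 3. For the lower bound, the 4 vertices {1, 2, 3, 8} are pairwise adjacent, and any tree decomposition puts a clique entirely inside one bag — forcing width ≥ 3. Combining the bounds, tw(G) = 3.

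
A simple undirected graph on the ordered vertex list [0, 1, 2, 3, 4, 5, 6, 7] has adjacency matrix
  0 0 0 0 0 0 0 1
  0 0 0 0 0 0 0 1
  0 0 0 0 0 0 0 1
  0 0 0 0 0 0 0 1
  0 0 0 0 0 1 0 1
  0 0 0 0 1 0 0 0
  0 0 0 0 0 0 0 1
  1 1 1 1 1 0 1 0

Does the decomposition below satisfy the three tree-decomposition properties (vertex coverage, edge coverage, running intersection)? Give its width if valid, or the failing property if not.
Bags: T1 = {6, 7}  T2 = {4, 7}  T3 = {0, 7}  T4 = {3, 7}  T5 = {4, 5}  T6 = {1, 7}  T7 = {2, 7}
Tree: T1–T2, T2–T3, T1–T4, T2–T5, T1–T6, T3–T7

Checking the three conditions: (i) the bags cover all of {0, 1, 2, 3, 4, 5, 6, 7}; (ii) for each edge, some bag contains both endpoints; (iii) the bags containing any fixed vertex form a subtree. All hold, so the decomposition is valid with width 2 − 1 = 1.

Yes; width 1.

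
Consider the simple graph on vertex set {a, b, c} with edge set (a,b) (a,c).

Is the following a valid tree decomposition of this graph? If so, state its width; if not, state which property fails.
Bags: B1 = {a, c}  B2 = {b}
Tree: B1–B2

A tree decomposition must satisfy three properties: every vertex lies in some bag; for every edge, both endpoints lie together in some bag; and for every vertex, the bags containing it form a connected subtree. Here edge (a,b) lies in no bag, so the decomposition is invalid.

No — edge (a,b) lies in no bag.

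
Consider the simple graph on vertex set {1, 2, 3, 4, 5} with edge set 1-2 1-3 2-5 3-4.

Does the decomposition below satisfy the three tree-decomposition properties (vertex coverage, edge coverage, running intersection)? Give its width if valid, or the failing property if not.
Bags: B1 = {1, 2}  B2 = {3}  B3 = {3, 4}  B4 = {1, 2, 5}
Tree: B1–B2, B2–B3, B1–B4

No — edge (1,3) lies in no bag.

A tree decomposition must satisfy three properties: every vertex lies in some bag; for every edge, both endpoints lie together in some bag; and for every vertex, the bags containing it form a connected subtree. Here edge (1,3) lies in no bag, so the decomposition is invalid.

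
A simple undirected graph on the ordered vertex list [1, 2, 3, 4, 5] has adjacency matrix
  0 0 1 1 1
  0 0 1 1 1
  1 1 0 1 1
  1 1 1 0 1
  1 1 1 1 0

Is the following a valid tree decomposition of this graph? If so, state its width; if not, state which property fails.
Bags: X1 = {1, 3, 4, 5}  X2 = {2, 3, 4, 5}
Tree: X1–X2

Vertex coverage: the bags together contain {1, 2, 3, 4, 5}, the full vertex set. Edge coverage: each edge of G has both endpoints in at least one bag. Running intersection: for every vertex, the bags containing it form a connected subtree. All three properties hold, so this is a valid tree decomposition of width max|bag| − 1 = 3, and hence tw(G) ≤ 3.

Yes; width 3.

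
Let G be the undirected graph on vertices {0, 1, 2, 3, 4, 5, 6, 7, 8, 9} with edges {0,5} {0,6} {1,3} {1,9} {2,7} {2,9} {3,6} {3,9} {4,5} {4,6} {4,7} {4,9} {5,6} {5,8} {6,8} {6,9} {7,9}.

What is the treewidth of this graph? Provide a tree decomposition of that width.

Each bag holds 3 vertices, so the decomposition has width 2, which upper-bounds the treewidth. For the lower bound, the 3 vertices {1, 3, 9} are pairwise adjacent, and any tree decomposition puts a clique entirely inside one bag — forcing width ≥ 2. Combining the bounds, tw(G) = 2.

Treewidth 2.
One optimal decomposition is:
Bags: B1 = {4, 7, 9}  B2 = {4, 6, 9}  B3 = {4, 5, 6}  B4 = {2, 7, 9}  B5 = {3, 6, 9}  B6 = {0, 5, 6}  B7 = {1, 3, 9}  B8 = {5, 6, 8}
Tree: B1–B2, B2–B3, B1–B4, B2–B5, B3–B6, B5–B7, B3–B8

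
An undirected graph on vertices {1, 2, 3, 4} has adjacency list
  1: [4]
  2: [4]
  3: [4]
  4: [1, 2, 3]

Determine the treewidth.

1

A width-1 tree decomposition is:
Bags: B1 = {2, 4}  B2 = {1, 4}  B3 = {3, 4}
Tree: B1–B2, B2–B3
Each bag holds 2 vertices, so the decomposition has width 1, which upper-bounds the treewidth. G has an edge, so its treewidth is at least 1. Combining the bounds, tw(G) = 1.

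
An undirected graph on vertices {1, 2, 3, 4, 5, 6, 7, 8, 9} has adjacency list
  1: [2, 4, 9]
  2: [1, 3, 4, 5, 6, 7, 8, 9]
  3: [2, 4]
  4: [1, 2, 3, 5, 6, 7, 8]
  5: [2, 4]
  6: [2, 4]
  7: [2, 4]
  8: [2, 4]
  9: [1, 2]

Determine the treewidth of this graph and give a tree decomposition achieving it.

The largest bag has 3 vertices, giving width 2; this decomposition certifies tw(G) ≤ 2. Conversely, {1, 2, 9} is a clique of size 3, and the vertices of any clique must share a bag in every tree decomposition; so some bag has ≥ 3 vertices and tw(G) ≥ 2. Hence tw(G) = 2 exactly.

Treewidth 2.
One optimal decomposition is:
Bags: B1 = {1, 2, 4}  B2 = {2, 4, 5}  B3 = {2, 4, 6}  B4 = {1, 2, 9}  B5 = {2, 4, 7}  B6 = {2, 4, 8}  B7 = {2, 3, 4}
Tree: B1–B2, B2–B3, B1–B4, B1–B5, B2–B6, B6–B7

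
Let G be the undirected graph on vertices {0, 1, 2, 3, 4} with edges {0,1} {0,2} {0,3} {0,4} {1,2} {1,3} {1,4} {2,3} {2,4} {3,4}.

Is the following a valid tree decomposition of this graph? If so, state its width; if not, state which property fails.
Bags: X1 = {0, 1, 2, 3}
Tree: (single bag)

No — vertex 4 appears in no bag.

A tree decomposition must satisfy three properties: every vertex lies in some bag; for every edge, both endpoints lie together in some bag; and for every vertex, the bags containing it form a connected subtree. Here vertex 4 appears in no bag, so the decomposition is invalid.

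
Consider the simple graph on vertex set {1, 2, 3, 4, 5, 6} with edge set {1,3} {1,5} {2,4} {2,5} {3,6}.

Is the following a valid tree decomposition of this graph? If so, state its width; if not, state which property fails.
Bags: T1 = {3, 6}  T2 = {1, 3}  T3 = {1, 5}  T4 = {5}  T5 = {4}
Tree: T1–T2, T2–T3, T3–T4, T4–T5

A tree decomposition must satisfy three properties: every vertex lies in some bag; for every edge, both endpoints lie together in some bag; and for every vertex, the bags containing it form a connected subtree. Here vertex 2 appears in no bag, so the decomposition is invalid.

No — vertex 2 appears in no bag.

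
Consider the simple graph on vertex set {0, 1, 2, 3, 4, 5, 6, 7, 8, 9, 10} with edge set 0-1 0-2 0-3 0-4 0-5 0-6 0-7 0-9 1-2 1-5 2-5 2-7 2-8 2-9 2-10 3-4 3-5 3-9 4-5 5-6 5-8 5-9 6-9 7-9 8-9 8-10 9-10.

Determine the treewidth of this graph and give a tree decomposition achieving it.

Each bag holds 4 vertices, so the decomposition has width 3, which upper-bounds the treewidth. For the lower bound, the 4 vertices {0, 1, 2, 5} are pairwise adjacent, and any tree decomposition puts a clique entirely inside one bag — forcing width ≥ 3. Hence tw(G) = 3 exactly.

Treewidth 3.
One such decomposition:
Bags: B1 = {0, 5, 6, 9}  B2 = {0, 2, 5, 9}  B3 = {2, 5, 8, 9}  B4 = {2, 8, 9, 10}  B5 = {0, 3, 5, 9}  B6 = {0, 1, 2, 5}  B7 = {0, 3, 4, 5}  B8 = {0, 2, 7, 9}
Tree: B1–B2, B2–B3, B3–B4, B2–B5, B2–B6, B5–B7, B2–B8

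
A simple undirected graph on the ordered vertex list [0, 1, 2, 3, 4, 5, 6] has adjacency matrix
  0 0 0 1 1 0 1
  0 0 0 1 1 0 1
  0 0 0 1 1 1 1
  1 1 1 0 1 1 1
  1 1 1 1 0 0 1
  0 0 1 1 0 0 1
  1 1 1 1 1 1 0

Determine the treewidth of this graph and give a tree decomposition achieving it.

Each bag holds 4 vertices, so the decomposition has width 3, which upper-bounds the treewidth. For the lower bound, the 4 vertices {0, 3, 4, 6} are pairwise adjacent, and any tree decomposition puts a clique entirely inside one bag — forcing width ≥ 3. Combining the bounds, tw(G) = 3.

Treewidth 3.
One optimal decomposition is:
Bags: B1 = {2, 3, 4, 6}  B2 = {2, 3, 5, 6}  B3 = {1, 3, 4, 6}  B4 = {0, 3, 4, 6}
Tree: B1–B2, B1–B3, B1–B4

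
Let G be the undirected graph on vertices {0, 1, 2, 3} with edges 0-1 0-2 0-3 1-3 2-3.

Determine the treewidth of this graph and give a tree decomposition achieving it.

Each bag holds 3 vertices, so the decomposition has width 2, which upper-bounds the treewidth. For the lower bound, the 3 vertices {0, 1, 3} are pairwise adjacent, and any tree decomposition puts a clique entirely inside one bag — forcing width ≥ 2. Hence tw(G) = 2 exactly.

Treewidth 2.
One optimal decomposition is:
Bags: B1 = {0, 1, 3}  B2 = {0, 2, 3}
Tree: B1–B2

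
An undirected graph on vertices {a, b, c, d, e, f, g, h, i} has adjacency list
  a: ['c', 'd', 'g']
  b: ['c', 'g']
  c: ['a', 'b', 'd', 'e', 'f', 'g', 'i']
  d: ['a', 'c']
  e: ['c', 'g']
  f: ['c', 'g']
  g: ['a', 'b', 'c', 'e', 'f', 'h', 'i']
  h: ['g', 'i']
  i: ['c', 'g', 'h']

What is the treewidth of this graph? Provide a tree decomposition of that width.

The largest bag has 3 vertices, giving width 2; this decomposition certifies tw(G) ≤ 2. On the other hand G contains the 3-clique {a, c, d}. A clique must lie in a single bag of any decomposition, so no decomposition can have width below 2. The upper and lower bounds meet at 2, so that is the treewidth.

Treewidth 2.
One optimal decomposition is:
Bags: B1 = {c, g, i}  B2 = {a, c, g}  B3 = {c, f, g}  B4 = {g, h, i}  B5 = {b, c, g}  B6 = {c, e, g}  B7 = {a, c, d}
Tree: B1–B2, B2–B3, B1–B4, B2–B5, B2–B6, B2–B7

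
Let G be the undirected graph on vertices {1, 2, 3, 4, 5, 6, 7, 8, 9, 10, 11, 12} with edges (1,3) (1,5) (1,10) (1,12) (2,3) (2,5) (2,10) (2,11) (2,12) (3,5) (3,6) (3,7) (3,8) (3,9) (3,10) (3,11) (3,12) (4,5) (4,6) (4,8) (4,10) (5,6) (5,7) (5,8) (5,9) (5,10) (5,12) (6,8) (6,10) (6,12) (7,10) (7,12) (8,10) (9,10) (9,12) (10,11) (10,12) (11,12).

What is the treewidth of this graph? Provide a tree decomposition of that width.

Every bag has size at most 5, so the width is 5 − 1 = 4 and tw(G) ≤ 4. On the other hand G contains the 5-clique {2, 3, 10, 11, 12}. A clique must lie in a single bag of any decomposition, so no decomposition can have width below 4. The upper and lower bounds meet at 4, so that is the treewidth.

Treewidth 4.
Bags: B1 = {2, 3, 5, 10, 12}  B2 = {3, 5, 6, 10, 12}  B3 = {2, 3, 10, 11, 12}  B4 = {3, 5, 6, 8, 10}  B5 = {3, 5, 9, 10, 12}  B6 = {3, 5, 7, 10, 12}  B7 = {1, 3, 5, 10, 12}  B8 = {4, 5, 6, 8, 10}
Tree: B1–B2, B1–B3, B2–B4, B1–B5, B1–B6, B1–B7, B4–B8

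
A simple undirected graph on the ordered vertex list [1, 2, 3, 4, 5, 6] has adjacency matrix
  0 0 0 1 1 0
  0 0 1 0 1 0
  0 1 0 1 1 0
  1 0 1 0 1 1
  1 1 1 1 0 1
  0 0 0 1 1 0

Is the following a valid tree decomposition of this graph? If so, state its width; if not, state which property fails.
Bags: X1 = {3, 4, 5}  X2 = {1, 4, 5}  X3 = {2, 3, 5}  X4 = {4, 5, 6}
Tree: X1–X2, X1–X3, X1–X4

Yes; width 2.

Checking the three conditions: (i) the bags cover all of {1, 2, 3, 4, 5, 6}; (ii) for each edge, some bag contains both endpoints; (iii) the bags containing any fixed vertex form a subtree. All hold, so the decomposition is valid with width 3 − 1 = 2.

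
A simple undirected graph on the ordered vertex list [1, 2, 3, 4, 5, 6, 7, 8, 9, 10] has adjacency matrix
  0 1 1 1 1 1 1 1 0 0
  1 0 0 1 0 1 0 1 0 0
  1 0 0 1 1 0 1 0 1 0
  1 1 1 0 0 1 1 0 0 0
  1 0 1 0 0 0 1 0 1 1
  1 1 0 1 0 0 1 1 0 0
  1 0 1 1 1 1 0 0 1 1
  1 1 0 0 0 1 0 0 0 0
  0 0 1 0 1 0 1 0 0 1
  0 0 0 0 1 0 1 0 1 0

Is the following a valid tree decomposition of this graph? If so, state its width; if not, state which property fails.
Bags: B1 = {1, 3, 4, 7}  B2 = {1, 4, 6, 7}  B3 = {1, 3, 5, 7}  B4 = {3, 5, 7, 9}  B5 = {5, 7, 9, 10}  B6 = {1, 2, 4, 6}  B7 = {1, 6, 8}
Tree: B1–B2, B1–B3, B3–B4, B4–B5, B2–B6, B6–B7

No — edge (2,8) lies in no bag.

A tree decomposition must satisfy three properties: every vertex lies in some bag; for every edge, both endpoints lie together in some bag; and for every vertex, the bags containing it form a connected subtree. Here edge (2,8) lies in no bag, so the decomposition is invalid.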